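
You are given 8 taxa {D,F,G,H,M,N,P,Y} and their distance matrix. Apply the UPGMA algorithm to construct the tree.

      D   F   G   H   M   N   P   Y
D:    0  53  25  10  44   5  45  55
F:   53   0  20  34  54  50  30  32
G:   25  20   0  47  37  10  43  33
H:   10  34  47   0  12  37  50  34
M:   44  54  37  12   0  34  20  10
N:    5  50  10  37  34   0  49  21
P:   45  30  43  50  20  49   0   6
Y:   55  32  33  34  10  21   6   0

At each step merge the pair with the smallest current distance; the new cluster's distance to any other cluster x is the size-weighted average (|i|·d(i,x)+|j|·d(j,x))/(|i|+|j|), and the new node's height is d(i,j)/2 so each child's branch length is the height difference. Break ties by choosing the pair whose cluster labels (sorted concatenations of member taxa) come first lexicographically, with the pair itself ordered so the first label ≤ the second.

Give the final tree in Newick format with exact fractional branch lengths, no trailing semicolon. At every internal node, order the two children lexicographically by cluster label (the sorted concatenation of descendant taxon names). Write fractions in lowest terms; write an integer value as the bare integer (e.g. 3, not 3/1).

step 1: merge (D,N) at d=5; branch lengths D→5/2, N→5/2; new cluster DN
  updated: d(DN,F)=103/2, d(DN,G)=35/2, d(DN,H)=47/2, d(DN,M)=39, d(DN,P)=47, d(DN,Y)=38
step 2: merge (P,Y) at d=6; branch lengths P→3, Y→3; new cluster PY
  updated: d(DN,PY)=85/2, d(F,PY)=31, d(G,PY)=38, d(H,PY)=42, d(M,PY)=15
step 3: merge (H,M) at d=12; branch lengths H→6, M→6; new cluster HM
  updated: d(DN,HM)=125/4, d(F,HM)=44, d(G,HM)=42, d(HM,PY)=57/2
step 4: merge (DN,G) at d=35/2; branch lengths DN→25/4, G→35/4; new cluster DGN
  updated: d(DGN,F)=41, d(DGN,HM)=209/6, d(DGN,PY)=41
step 5: merge (HM,PY) at d=57/2; branch lengths HM→33/4, PY→45/4; new cluster HMPY
  updated: d(DGN,HMPY)=455/12, d(F,HMPY)=75/2
step 6: merge (F,HMPY) at d=75/2; branch lengths F→75/4, HMPY→9/2; new cluster FHMPY
  updated: d(DGN,FHMPY)=578/15
step 7: merge (DGN,FHMPY) at d=578/15; branch lengths DGN→631/60, FHMPY→31/60; new cluster DFGHMNPY
final tree: (((D:5/2,N:5/2):25/4,G:35/4):631/60,(F:75/4,((H:6,M:6):33/4,(P:3,Y:3):45/4):9/2):31/60)
total length: 5507/60

(((D:5/2,N:5/2):25/4,G:35/4):631/60,(F:75/4,((H:6,M:6):33/4,(P:3,Y:3):45/4):9/2):31/60)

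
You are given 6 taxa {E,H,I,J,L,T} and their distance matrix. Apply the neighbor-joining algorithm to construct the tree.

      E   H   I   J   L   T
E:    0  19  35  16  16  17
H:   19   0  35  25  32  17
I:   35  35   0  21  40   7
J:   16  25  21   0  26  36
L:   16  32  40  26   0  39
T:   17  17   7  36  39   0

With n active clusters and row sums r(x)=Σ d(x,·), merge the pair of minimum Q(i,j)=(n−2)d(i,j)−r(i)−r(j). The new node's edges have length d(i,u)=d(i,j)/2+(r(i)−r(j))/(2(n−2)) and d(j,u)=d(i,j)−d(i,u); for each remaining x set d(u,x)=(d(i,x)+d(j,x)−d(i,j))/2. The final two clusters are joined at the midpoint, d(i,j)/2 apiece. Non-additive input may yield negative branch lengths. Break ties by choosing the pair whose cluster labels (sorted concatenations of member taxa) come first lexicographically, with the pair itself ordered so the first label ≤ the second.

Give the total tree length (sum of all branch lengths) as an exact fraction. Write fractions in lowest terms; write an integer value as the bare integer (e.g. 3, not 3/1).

1. join I+T (d=7, Q=-226) ⇒ IT; edges |I|=25/4, |T|=3/4
  updated: d(E,IT)=45/2, d(H,IT)=45/2, d(IT,J)=25, d(IT,L)=36
2. join H+IT (d=45/2, Q=-137) ⇒ HIT; edges |H|=10, |IT|=25/2
  updated: d(E,HIT)=19/2, d(HIT,J)=55/4, d(HIT,L)=91/4
3. join E+L (d=16, Q=-297/4) ⇒ EL; edges |E|=35/16, |L|=221/16
  updated: d(EL,HIT)=65/8, d(EL,J)=13
4. join EL+HIT (d=65/8, Q=-279/8) ⇒ EHILT; edges |EL|=59/16, |HIT|=71/16
  updated: d(EHILT,J)=149/16
5. join EHILT+J (d=149/16) ⇒ EHIJLT; edges |EHILT|=149/32, |J|=149/32
final tree: (((E:35/16,L:221/16):59/16,(H:10,(I:25/4,T:3/4):25/2):71/16):149/32,J:149/32)
total length: 1007/16

1007/16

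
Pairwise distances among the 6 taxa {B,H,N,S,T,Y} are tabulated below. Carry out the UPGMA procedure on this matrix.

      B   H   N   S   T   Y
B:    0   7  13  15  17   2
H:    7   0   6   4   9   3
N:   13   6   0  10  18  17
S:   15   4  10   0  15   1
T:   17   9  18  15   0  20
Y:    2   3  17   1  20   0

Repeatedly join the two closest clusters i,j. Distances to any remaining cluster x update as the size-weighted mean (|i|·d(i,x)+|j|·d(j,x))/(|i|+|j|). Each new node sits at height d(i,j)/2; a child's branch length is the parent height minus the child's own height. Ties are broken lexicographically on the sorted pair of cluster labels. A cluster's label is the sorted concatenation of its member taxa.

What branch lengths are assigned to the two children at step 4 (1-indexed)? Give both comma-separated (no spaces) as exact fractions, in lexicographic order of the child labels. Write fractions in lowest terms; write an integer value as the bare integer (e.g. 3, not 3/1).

7/4,23/4

iteration 1: select S,Y (d=1); attach at lengths (1/2, 1/2); label the merged cluster SY
  updated: d(B,SY)=17/2, d(H,SY)=7/2, d(N,SY)=27/2, d(SY,T)=35/2
iteration 2: select H,SY (d=7/2); attach at lengths (7/4, 5/4); label the merged cluster HSY
  updated: d(B,HSY)=8, d(HSY,N)=11, d(HSY,T)=44/3
iteration 3: select B,HSY (d=8); attach at lengths (4, 9/4); label the merged cluster BHSY
  updated: d(BHSY,N)=23/2, d(BHSY,T)=61/4
iteration 4: select BHSY,N (d=23/2); attach at lengths (7/4, 23/4); label the merged cluster BHNSY
  updated: d(BHNSY,T)=79/5
iteration 5: select BHNSY,T (d=79/5); attach at lengths (43/20, 79/10); label the merged cluster BHNSTY
final tree: (((B:4,(H:7/4,(S:1/2,Y:1/2):5/4):9/4):7/4,N:23/4):43/20,T:79/10)
total length: 139/5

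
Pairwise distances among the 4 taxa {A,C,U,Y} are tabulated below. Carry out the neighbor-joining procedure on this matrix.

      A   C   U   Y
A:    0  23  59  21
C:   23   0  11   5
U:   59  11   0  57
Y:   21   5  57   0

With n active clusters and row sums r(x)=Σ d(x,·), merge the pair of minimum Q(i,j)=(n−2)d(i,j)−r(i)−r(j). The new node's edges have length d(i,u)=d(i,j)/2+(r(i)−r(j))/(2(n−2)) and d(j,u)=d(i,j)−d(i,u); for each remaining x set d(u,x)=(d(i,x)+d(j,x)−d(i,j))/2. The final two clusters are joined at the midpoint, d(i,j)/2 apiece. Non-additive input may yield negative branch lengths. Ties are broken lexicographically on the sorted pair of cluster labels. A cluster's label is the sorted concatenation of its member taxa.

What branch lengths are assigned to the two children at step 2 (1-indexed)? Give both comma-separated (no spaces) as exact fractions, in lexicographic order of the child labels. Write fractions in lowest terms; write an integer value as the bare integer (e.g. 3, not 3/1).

1. join A+Y (d=21, Q=-144) ⇒ AY; edges |A|=31/2, |Y|=11/2
  updated: d(AY,C)=7/2, d(AY,U)=95/2
2. join AY+C (d=7/2, Q=-62) ⇒ ACY; edges |AY|=20, |C|=-33/2
  updated: d(ACY,U)=55/2
3. join ACY+U (d=55/2) ⇒ ACUY; edges |ACY|=55/4, |U|=55/4
final tree: (((A:31/2,Y:11/2):20,C:-33/2):55/4,U:55/4)
total length: 52

20,-33/2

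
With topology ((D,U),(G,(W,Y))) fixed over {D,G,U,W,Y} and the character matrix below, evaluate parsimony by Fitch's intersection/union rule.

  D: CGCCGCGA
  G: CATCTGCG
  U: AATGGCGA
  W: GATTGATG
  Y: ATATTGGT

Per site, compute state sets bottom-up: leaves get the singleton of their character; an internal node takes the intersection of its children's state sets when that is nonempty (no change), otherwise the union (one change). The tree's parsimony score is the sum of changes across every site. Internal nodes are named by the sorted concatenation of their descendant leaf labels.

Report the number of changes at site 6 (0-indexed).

2

site 0, node DU: D={C} ∪ U={A} → {A,C} (+1)
site 0, node WY: W={G} ∪ Y={A} → {A,G} (+1)
site 0, node GWY: G={C} ∪ WY={A,G} → {A,C,G} (+1)
site 0, node DGUWY: DU={A,C} ∩ GWY={A,C,G} → {A,C} (+0)
site 1, node DU: D={G} ∪ U={A} → {A,G} (+1)
site 1, node WY: W={A} ∪ Y={T} → {A,T} (+1)
site 1, node GWY: G={A} ∩ WY={A,T} → {A} (+0)
site 1, node DGUWY: DU={A,G} ∩ GWY={A} → {A} (+0)
site 2, node DU: D={C} ∪ U={T} → {C,T} (+1)
site 2, node WY: W={T} ∪ Y={A} → {A,T} (+1)
site 2, node GWY: G={T} ∩ WY={A,T} → {T} (+0)
site 2, node DGUWY: DU={C,T} ∩ GWY={T} → {T} (+0)
site 3, node DU: D={C} ∪ U={G} → {C,G} (+1)
site 3, node WY: W={T} ∩ Y={T} → {T} (+0)
site 3, node GWY: G={C} ∪ WY={T} → {C,T} (+1)
site 3, node DGUWY: DU={C,G} ∩ GWY={C,T} → {C} (+0)
site 4, node DU: D={G} ∩ U={G} → {G} (+0)
site 4, node WY: W={G} ∪ Y={T} → {G,T} (+1)
site 4, node GWY: G={T} ∩ WY={G,T} → {T} (+0)
site 4, node DGUWY: DU={G} ∪ GWY={T} → {G,T} (+1)
site 5, node DU: D={C} ∩ U={C} → {C} (+0)
site 5, node WY: W={A} ∪ Y={G} → {A,G} (+1)
site 5, node GWY: G={G} ∩ WY={A,G} → {G} (+0)
site 5, node DGUWY: DU={C} ∪ GWY={G} → {C,G} (+1)
site 6, node DU: D={G} ∩ U={G} → {G} (+0)
site 6, node WY: W={T} ∪ Y={G} → {G,T} (+1)
site 6, node GWY: G={C} ∪ WY={G,T} → {C,G,T} (+1)
site 6, node DGUWY: DU={G} ∩ GWY={C,G,T} → {G} (+0)
site 7, node DU: D={A} ∩ U={A} → {A} (+0)
site 7, node WY: W={G} ∪ Y={T} → {G,T} (+1)
site 7, node GWY: G={G} ∩ WY={G,T} → {G} (+0)
site 7, node DGUWY: DU={A} ∪ GWY={G} → {A,G} (+1)
per-site changes: [3, 2, 2, 2, 2, 2, 2, 2]; total = 17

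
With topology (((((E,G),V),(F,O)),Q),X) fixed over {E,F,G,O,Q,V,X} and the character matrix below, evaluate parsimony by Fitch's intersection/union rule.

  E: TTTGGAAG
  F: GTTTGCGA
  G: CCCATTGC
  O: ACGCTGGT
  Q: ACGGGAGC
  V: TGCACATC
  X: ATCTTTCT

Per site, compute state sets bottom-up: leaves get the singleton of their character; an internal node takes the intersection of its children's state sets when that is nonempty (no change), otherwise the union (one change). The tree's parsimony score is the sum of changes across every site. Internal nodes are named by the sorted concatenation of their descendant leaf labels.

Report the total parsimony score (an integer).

site 0, node EG: E={T} ∪ G={C} → {C,T} (+1)
site 0, node EGV: EG={C,T} ∩ V={T} → {T} (+0)
site 0, node FO: F={G} ∪ O={A} → {A,G} (+1)
site 0, node EFGOV: EGV={T} ∪ FO={A,G} → {A,G,T} (+1)
site 0, node EFGOQV: EFGOV={A,G,T} ∩ Q={A} → {A} (+0)
site 0, node EFGOQVX: EFGOQV={A} ∩ X={A} → {A} (+0)
site 1, node EG: E={T} ∪ G={C} → {C,T} (+1)
site 1, node EGV: EG={C,T} ∪ V={G} → {C,G,T} (+1)
site 1, node FO: F={T} ∪ O={C} → {C,T} (+1)
site 1, node EFGOV: EGV={C,G,T} ∩ FO={C,T} → {C,T} (+0)
site 1, node EFGOQV: EFGOV={C,T} ∩ Q={C} → {C} (+0)
site 1, node EFGOQVX: EFGOQV={C} ∪ X={T} → {C,T} (+1)
site 2, node EG: E={T} ∪ G={C} → {C,T} (+1)
site 2, node EGV: EG={C,T} ∩ V={C} → {C} (+0)
site 2, node FO: F={T} ∪ O={G} → {G,T} (+1)
site 2, node EFGOV: EGV={C} ∪ FO={G,T} → {C,G,T} (+1)
site 2, node EFGOQV: EFGOV={C,G,T} ∩ Q={G} → {G} (+0)
site 2, node EFGOQVX: EFGOQV={G} ∪ X={C} → {C,G} (+1)
site 3, node EG: E={G} ∪ G={A} → {A,G} (+1)
site 3, node EGV: EG={A,G} ∩ V={A} → {A} (+0)
site 3, node FO: F={T} ∪ O={C} → {C,T} (+1)
site 3, node EFGOV: EGV={A} ∪ FO={C,T} → {A,C,T} (+1)
site 3, node EFGOQV: EFGOV={A,C,T} ∪ Q={G} → {A,C,G,T} (+1)
site 3, node EFGOQVX: EFGOQV={A,C,G,T} ∩ X={T} → {T} (+0)
site 4, node EG: E={G} ∪ G={T} → {G,T} (+1)
site 4, node EGV: EG={G,T} ∪ V={C} → {C,G,T} (+1)
site 4, node FO: F={G} ∪ O={T} → {G,T} (+1)
site 4, node EFGOV: EGV={C,G,T} ∩ FO={G,T} → {G,T} (+0)
site 4, node EFGOQV: EFGOV={G,T} ∩ Q={G} → {G} (+0)
site 4, node EFGOQVX: EFGOQV={G} ∪ X={T} → {G,T} (+1)
site 5, node EG: E={A} ∪ G={T} → {A,T} (+1)
site 5, node EGV: EG={A,T} ∩ V={A} → {A} (+0)
site 5, node FO: F={C} ∪ O={G} → {C,G} (+1)
site 5, node EFGOV: EGV={A} ∪ FO={C,G} → {A,C,G} (+1)
site 5, node EFGOQV: EFGOV={A,C,G} ∩ Q={A} → {A} (+0)
site 5, node EFGOQVX: EFGOQV={A} ∪ X={T} → {A,T} (+1)
site 6, node EG: E={A} ∪ G={G} → {A,G} (+1)
site 6, node EGV: EG={A,G} ∪ V={T} → {A,G,T} (+1)
site 6, node FO: F={G} ∩ O={G} → {G} (+0)
site 6, node EFGOV: EGV={A,G,T} ∩ FO={G} → {G} (+0)
site 6, node EFGOQV: EFGOV={G} ∩ Q={G} → {G} (+0)
site 6, node EFGOQVX: EFGOQV={G} ∪ X={C} → {C,G} (+1)
site 7, node EG: E={G} ∪ G={C} → {C,G} (+1)
site 7, node EGV: EG={C,G} ∩ V={C} → {C} (+0)
site 7, node FO: F={A} ∪ O={T} → {A,T} (+1)
site 7, node EFGOV: EGV={C} ∪ FO={A,T} → {A,C,T} (+1)
site 7, node EFGOQV: EFGOV={A,C,T} ∩ Q={C} → {C} (+0)
site 7, node EFGOQVX: EFGOQV={C} ∪ X={T} → {C,T} (+1)
per-site changes: [3, 4, 4, 4, 4, 4, 3, 4]; total = 30

30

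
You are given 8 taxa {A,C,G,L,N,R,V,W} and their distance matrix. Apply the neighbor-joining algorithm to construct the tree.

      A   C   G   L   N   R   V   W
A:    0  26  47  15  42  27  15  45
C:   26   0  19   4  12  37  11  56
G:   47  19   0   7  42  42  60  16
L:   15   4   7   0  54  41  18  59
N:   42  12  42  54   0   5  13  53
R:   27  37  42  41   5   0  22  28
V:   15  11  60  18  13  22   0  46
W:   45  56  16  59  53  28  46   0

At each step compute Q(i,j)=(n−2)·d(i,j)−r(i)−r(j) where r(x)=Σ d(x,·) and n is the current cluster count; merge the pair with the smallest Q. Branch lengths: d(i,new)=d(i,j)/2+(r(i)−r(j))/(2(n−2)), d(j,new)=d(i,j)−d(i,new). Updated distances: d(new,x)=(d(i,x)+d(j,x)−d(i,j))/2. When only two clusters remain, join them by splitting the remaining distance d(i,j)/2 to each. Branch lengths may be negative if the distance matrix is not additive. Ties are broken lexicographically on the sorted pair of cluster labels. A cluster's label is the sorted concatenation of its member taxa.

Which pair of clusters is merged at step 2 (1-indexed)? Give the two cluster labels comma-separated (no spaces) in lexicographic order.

1. join G+W (d=16, Q=-440) ⇒ GW; edges |G|=13/6, |W|=83/6
  updated: d(A,GW)=38, d(C,GW)=59/2, d(GW,L)=25, d(GW,N)=79/2, d(GW,R)=27, d(GW,V)=45
2. join N+R (d=5, Q=-599/2) ⇒ NR; edges |N|=63/20, |R|=37/20
  updated: d(A,NR)=32, d(C,NR)=22, d(GW,NR)=123/4, d(L,NR)=45, d(NR,V)=15
3. join GW+NR (d=123/4, Q=-190) ⇒ GNRW; edges |GW|=293/16, |NR|=199/16
  updated: d(A,GNRW)=157/8, d(C,GNRW)=83/8, d(GNRW,L)=157/8, d(GNRW,V)=117/8
4. join C+L (d=4, Q=-96) ⇒ CL; edges |C|=9/8, |L|=23/8
  updated: d(A,CL)=37/2, d(CL,GNRW)=13, d(CL,V)=25/2
5. join A+V (d=15, Q=-261/4) ⇒ AV; edges |A|=41/4, |V|=19/4
  updated: d(AV,CL)=8, d(AV,GNRW)=77/8
6. join AV+CL (d=8, Q=-245/8) ⇒ ACLV; edges |AV|=37/16, |CL|=91/16
  updated: d(ACLV,GNRW)=117/16
7. join ACLV+GNRW (d=117/16) ⇒ ACGLNRVW; edges |ACLV|=117/32, |GNRW|=117/32
final tree: (((A:41/4,V:19/4):37/16,(C:9/8,L:23/8):91/16):117/32,((G:13/6,W:83/6):293/16,(N:63/20,R:37/20):199/16):117/32)
total length: 1377/16

N,R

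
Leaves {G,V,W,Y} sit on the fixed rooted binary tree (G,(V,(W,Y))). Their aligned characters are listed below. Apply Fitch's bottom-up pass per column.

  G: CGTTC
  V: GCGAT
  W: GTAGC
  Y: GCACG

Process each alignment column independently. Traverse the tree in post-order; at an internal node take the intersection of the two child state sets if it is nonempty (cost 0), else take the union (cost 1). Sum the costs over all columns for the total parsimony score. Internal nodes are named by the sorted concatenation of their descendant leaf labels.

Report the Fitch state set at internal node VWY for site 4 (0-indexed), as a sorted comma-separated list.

C,G,T

site 0, node WY: W={G} ∩ Y={G} → {G} (+0)
site 0, node VWY: V={G} ∩ WY={G} → {G} (+0)
site 0, node GVWY: G={C} ∪ VWY={G} → {C,G} (+1)
site 1, node WY: W={T} ∪ Y={C} → {C,T} (+1)
site 1, node VWY: V={C} ∩ WY={C,T} → {C} (+0)
site 1, node GVWY: G={G} ∪ VWY={C} → {C,G} (+1)
site 2, node WY: W={A} ∩ Y={A} → {A} (+0)
site 2, node VWY: V={G} ∪ WY={A} → {A,G} (+1)
site 2, node GVWY: G={T} ∪ VWY={A,G} → {A,G,T} (+1)
site 3, node WY: W={G} ∪ Y={C} → {C,G} (+1)
site 3, node VWY: V={A} ∪ WY={C,G} → {A,C,G} (+1)
site 3, node GVWY: G={T} ∪ VWY={A,C,G} → {A,C,G,T} (+1)
site 4, node WY: W={C} ∪ Y={G} → {C,G} (+1)
site 4, node VWY: V={T} ∪ WY={C,G} → {C,G,T} (+1)
site 4, node GVWY: G={C} ∩ VWY={C,G,T} → {C} (+0)
per-site changes: [1, 2, 2, 3, 2]; total = 10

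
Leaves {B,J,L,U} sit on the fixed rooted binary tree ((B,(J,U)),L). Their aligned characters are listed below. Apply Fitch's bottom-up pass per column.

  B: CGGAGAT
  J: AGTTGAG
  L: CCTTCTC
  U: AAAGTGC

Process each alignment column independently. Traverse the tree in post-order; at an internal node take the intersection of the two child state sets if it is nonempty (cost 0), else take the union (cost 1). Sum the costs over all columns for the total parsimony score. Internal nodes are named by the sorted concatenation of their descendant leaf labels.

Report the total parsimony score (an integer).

13

JU@0: {A} ∩ {A} = {A} (intersection, +0)
BJU@0: {C} ∪ {A} = {A,C} (union, +1)
BJLU@0: {A,C} ∩ {C} = {C} (intersection, +0)
JU@1: {G} ∪ {A} = {A,G} (union, +1)
BJU@1: {G} ∩ {A,G} = {G} (intersection, +0)
BJLU@1: {G} ∪ {C} = {C,G} (union, +1)
JU@2: {T} ∪ {A} = {A,T} (union, +1)
BJU@2: {G} ∪ {A,T} = {A,G,T} (union, +1)
BJLU@2: {A,G,T} ∩ {T} = {T} (intersection, +0)
JU@3: {T} ∪ {G} = {G,T} (union, +1)
BJU@3: {A} ∪ {G,T} = {A,G,T} (union, +1)
BJLU@3: {A,G,T} ∩ {T} = {T} (intersection, +0)
JU@4: {G} ∪ {T} = {G,T} (union, +1)
BJU@4: {G} ∩ {G,T} = {G} (intersection, +0)
BJLU@4: {G} ∪ {C} = {C,G} (union, +1)
JU@5: {A} ∪ {G} = {A,G} (union, +1)
BJU@5: {A} ∩ {A,G} = {A} (intersection, +0)
BJLU@5: {A} ∪ {T} = {A,T} (union, +1)
JU@6: {G} ∪ {C} = {C,G} (union, +1)
BJU@6: {T} ∪ {C,G} = {C,G,T} (union, +1)
BJLU@6: {C,G,T} ∩ {C} = {C} (intersection, +0)
per-site changes: [1, 2, 2, 2, 2, 2, 2]; total = 13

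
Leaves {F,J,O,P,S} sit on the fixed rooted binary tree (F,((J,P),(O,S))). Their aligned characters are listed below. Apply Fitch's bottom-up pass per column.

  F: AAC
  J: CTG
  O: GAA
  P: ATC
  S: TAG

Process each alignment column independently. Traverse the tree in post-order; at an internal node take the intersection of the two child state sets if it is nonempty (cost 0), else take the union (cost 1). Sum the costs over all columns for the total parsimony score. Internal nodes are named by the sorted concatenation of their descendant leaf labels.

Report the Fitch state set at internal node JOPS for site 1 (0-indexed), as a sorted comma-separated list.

A,T

JP@0: {C} ∪ {A} = {A,C} (union, +1)
OS@0: {G} ∪ {T} = {G,T} (union, +1)
JOPS@0: {A,C} ∪ {G,T} = {A,C,G,T} (union, +1)
FJOPS@0: {A} ∩ {A,C,G,T} = {A} (intersection, +0)
JP@1: {T} ∩ {T} = {T} (intersection, +0)
OS@1: {A} ∩ {A} = {A} (intersection, +0)
JOPS@1: {T} ∪ {A} = {A,T} (union, +1)
FJOPS@1: {A} ∩ {A,T} = {A} (intersection, +0)
JP@2: {G} ∪ {C} = {C,G} (union, +1)
OS@2: {A} ∪ {G} = {A,G} (union, +1)
JOPS@2: {C,G} ∩ {A,G} = {G} (intersection, +0)
FJOPS@2: {C} ∪ {G} = {C,G} (union, +1)
per-site changes: [3, 1, 3]; total = 7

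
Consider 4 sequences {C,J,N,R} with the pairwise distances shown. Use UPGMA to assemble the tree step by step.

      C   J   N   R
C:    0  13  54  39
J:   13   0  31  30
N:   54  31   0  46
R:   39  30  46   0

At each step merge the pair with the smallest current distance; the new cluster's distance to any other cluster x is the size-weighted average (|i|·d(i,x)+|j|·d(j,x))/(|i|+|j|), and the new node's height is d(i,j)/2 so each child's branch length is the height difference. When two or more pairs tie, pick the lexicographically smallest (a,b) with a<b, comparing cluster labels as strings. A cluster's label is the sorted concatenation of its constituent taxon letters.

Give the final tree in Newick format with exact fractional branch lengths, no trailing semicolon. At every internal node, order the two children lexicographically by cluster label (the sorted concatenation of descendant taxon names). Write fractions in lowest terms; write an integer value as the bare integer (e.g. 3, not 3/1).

(((C:13/2,J:13/2):43/4,R:69/4):55/12,N:131/6)

iteration 1: select C,J (d=13); attach at lengths (13/2, 13/2); label the merged cluster CJ
  updated: d(CJ,N)=85/2, d(CJ,R)=69/2
iteration 2: select CJ,R (d=69/2); attach at lengths (43/4, 69/4); label the merged cluster CJR
  updated: d(CJR,N)=131/3
iteration 3: select CJR,N (d=131/3); attach at lengths (55/12, 131/6); label the merged cluster CJNR
final tree: (((C:13/2,J:13/2):43/4,R:69/4):55/12,N:131/6)
total length: 809/12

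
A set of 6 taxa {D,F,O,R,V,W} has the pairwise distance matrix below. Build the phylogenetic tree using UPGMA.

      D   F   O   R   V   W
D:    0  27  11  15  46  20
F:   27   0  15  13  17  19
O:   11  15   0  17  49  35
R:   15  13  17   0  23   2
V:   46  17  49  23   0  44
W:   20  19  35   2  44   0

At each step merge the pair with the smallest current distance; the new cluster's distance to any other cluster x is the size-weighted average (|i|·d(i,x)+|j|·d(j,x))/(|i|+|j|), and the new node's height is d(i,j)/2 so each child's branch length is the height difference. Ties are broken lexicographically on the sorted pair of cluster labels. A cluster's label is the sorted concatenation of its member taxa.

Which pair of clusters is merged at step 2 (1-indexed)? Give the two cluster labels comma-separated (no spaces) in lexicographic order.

step 1: merge (R,W) at d=2; branch lengths R→1, W→1; new cluster RW
  updated: d(D,RW)=35/2, d(F,RW)=16, d(O,RW)=26, d(RW,V)=67/2
step 2: merge (D,O) at d=11; branch lengths D→11/2, O→11/2; new cluster DO
  updated: d(DO,F)=21, d(DO,RW)=87/4, d(DO,V)=95/2
step 3: merge (F,RW) at d=16; branch lengths F→8, RW→7; new cluster FRW
  updated: d(DO,FRW)=43/2, d(FRW,V)=28
step 4: merge (DO,FRW) at d=43/2; branch lengths DO→21/4, FRW→11/4; new cluster DFORW
  updated: d(DFORW,V)=179/5
step 5: merge (DFORW,V) at d=179/5; branch lengths DFORW→143/20, V→179/10; new cluster DFORVW
final tree: (((D:11/2,O:11/2):21/4,(F:8,(R:1,W:1):7):11/4):143/20,V:179/10)
total length: 1221/20

D,O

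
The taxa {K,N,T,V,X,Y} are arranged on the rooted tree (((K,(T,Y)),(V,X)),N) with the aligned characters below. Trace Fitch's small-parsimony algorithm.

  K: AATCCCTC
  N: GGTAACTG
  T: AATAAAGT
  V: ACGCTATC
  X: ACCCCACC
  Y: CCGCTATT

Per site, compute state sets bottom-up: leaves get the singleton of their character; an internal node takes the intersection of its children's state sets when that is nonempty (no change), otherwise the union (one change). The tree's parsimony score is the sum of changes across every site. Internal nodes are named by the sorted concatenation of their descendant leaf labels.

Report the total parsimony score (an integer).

site 0, node TY: T={A} ∪ Y={C} → {A,C} (+1)
site 0, node KTY: K={A} ∩ TY={A,C} → {A} (+0)
site 0, node VX: V={A} ∩ X={A} → {A} (+0)
site 0, node KTVXY: KTY={A} ∩ VX={A} → {A} (+0)
site 0, node KNTVXY: KTVXY={A} ∪ N={G} → {A,G} (+1)
site 1, node TY: T={A} ∪ Y={C} → {A,C} (+1)
site 1, node KTY: K={A} ∩ TY={A,C} → {A} (+0)
site 1, node VX: V={C} ∩ X={C} → {C} (+0)
site 1, node KTVXY: KTY={A} ∪ VX={C} → {A,C} (+1)
site 1, node KNTVXY: KTVXY={A,C} ∪ N={G} → {A,C,G} (+1)
site 2, node TY: T={T} ∪ Y={G} → {G,T} (+1)
site 2, node KTY: K={T} ∩ TY={G,T} → {T} (+0)
site 2, node VX: V={G} ∪ X={C} → {C,G} (+1)
site 2, node KTVXY: KTY={T} ∪ VX={C,G} → {C,G,T} (+1)
site 2, node KNTVXY: KTVXY={C,G,T} ∩ N={T} → {T} (+0)
site 3, node TY: T={A} ∪ Y={C} → {A,C} (+1)
site 3, node KTY: K={C} ∩ TY={A,C} → {C} (+0)
site 3, node VX: V={C} ∩ X={C} → {C} (+0)
site 3, node KTVXY: KTY={C} ∩ VX={C} → {C} (+0)
site 3, node KNTVXY: KTVXY={C} ∪ N={A} → {A,C} (+1)
site 4, node TY: T={A} ∪ Y={T} → {A,T} (+1)
site 4, node KTY: K={C} ∪ TY={A,T} → {A,C,T} (+1)
site 4, node VX: V={T} ∪ X={C} → {C,T} (+1)
site 4, node KTVXY: KTY={A,C,T} ∩ VX={C,T} → {C,T} (+0)
site 4, node KNTVXY: KTVXY={C,T} ∪ N={A} → {A,C,T} (+1)
site 5, node TY: T={A} ∩ Y={A} → {A} (+0)
site 5, node KTY: K={C} ∪ TY={A} → {A,C} (+1)
site 5, node VX: V={A} ∩ X={A} → {A} (+0)
site 5, node KTVXY: KTY={A,C} ∩ VX={A} → {A} (+0)
site 5, node KNTVXY: KTVXY={A} ∪ N={C} → {A,C} (+1)
site 6, node TY: T={G} ∪ Y={T} → {G,T} (+1)
site 6, node KTY: K={T} ∩ TY={G,T} → {T} (+0)
site 6, node VX: V={T} ∪ X={C} → {C,T} (+1)
site 6, node KTVXY: KTY={T} ∩ VX={C,T} → {T} (+0)
site 6, node KNTVXY: KTVXY={T} ∩ N={T} → {T} (+0)
site 7, node TY: T={T} ∩ Y={T} → {T} (+0)
site 7, node KTY: K={C} ∪ TY={T} → {C,T} (+1)
site 7, node VX: V={C} ∩ X={C} → {C} (+0)
site 7, node KTVXY: KTY={C,T} ∩ VX={C} → {C} (+0)
site 7, node KNTVXY: KTVXY={C} ∪ N={G} → {C,G} (+1)
per-site changes: [2, 3, 3, 2, 4, 2, 2, 2]; total = 20

20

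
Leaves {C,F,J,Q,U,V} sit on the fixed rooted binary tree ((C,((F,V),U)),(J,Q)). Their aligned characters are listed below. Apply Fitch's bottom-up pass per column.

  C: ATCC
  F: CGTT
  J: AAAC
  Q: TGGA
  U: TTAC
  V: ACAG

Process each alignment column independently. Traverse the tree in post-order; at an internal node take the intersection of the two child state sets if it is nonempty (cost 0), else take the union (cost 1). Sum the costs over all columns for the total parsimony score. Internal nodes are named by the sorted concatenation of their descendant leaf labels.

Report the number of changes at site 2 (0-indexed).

FV@0: {C} ∪ {A} = {A,C} (union, +1)
FUV@0: {A,C} ∪ {T} = {A,C,T} (union, +1)
CFUV@0: {A} ∩ {A,C,T} = {A} (intersection, +0)
JQ@0: {A} ∪ {T} = {A,T} (union, +1)
CFJQUV@0: {A} ∩ {A,T} = {A} (intersection, +0)
FV@1: {G} ∪ {C} = {C,G} (union, +1)
FUV@1: {C,G} ∪ {T} = {C,G,T} (union, +1)
CFUV@1: {T} ∩ {C,G,T} = {T} (intersection, +0)
JQ@1: {A} ∪ {G} = {A,G} (union, +1)
CFJQUV@1: {T} ∪ {A,G} = {A,G,T} (union, +1)
FV@2: {T} ∪ {A} = {A,T} (union, +1)
FUV@2: {A,T} ∩ {A} = {A} (intersection, +0)
CFUV@2: {C} ∪ {A} = {A,C} (union, +1)
JQ@2: {A} ∪ {G} = {A,G} (union, +1)
CFJQUV@2: {A,C} ∩ {A,G} = {A} (intersection, +0)
FV@3: {T} ∪ {G} = {G,T} (union, +1)
FUV@3: {G,T} ∪ {C} = {C,G,T} (union, +1)
CFUV@3: {C} ∩ {C,G,T} = {C} (intersection, +0)
JQ@3: {C} ∪ {A} = {A,C} (union, +1)
CFJQUV@3: {C} ∩ {A,C} = {C} (intersection, +0)
per-site changes: [3, 4, 3, 3]; total = 13

3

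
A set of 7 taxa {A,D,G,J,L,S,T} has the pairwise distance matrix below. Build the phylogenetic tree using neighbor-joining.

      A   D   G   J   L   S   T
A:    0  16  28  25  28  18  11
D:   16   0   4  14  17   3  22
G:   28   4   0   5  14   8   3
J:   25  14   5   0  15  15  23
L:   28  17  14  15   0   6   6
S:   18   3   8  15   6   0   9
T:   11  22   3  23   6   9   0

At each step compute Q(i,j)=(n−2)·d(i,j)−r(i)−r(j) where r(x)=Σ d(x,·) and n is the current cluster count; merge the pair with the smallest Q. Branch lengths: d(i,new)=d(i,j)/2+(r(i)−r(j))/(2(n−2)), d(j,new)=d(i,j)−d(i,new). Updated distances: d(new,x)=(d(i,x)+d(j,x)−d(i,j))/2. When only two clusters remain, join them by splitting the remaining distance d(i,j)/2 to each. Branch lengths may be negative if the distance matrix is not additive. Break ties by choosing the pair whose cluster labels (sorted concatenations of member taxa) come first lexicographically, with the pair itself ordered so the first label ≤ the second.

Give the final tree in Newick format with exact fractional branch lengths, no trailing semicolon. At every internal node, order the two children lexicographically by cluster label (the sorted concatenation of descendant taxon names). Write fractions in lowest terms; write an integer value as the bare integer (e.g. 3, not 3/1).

step 1: merge (A,T) at d=11, Q=-145; branch lengths A→107/10, T→3/10; new cluster AT
  updated: d(AT,D)=27/2, d(AT,G)=10, d(AT,J)=37/2, d(AT,L)=23/2, d(AT,S)=8
step 2: merge (G,J) at d=5, Q=-177/2; branch lengths G→-13/16, J→93/16; new cluster GJ
  updated: d(AT,GJ)=47/4, d(D,GJ)=13/2, d(GJ,L)=12, d(GJ,S)=9
step 3: merge (D,GJ) at d=13/2, Q=-239/4; branch lengths D→27/8, GJ→25/8; new cluster DGJ
  updated: d(AT,DGJ)=75/8, d(DGJ,L)=45/4, d(DGJ,S)=11/4
step 4: merge (AT,L) at d=23/2, Q=-277/8; branch lengths AT→185/32, L→183/32; new cluster ALT
  updated: d(ALT,DGJ)=73/16, d(ALT,S)=5/4
step 5: merge (ALT,DGJ) at d=73/16, Q=-137/16; branch lengths ALT→49/32, DGJ→97/32; new cluster ADGJLT
  updated: d(ADGJLT,S)=-9/32
step 6: merge (ADGJLT,S) at d=-9/32; branch lengths ADGJLT→-9/64, S→-9/64; new cluster ADGJLST
final tree: ((((A:107/10,T:3/10):185/32,L:183/32):49/32,(D:27/8,(G:-13/16,J:93/16):25/8):97/32):-9/64,S:-9/64)
total length: 1225/32

((((A:107/10,T:3/10):185/32,L:183/32):49/32,(D:27/8,(G:-13/16,J:93/16):25/8):97/32):-9/64,S:-9/64)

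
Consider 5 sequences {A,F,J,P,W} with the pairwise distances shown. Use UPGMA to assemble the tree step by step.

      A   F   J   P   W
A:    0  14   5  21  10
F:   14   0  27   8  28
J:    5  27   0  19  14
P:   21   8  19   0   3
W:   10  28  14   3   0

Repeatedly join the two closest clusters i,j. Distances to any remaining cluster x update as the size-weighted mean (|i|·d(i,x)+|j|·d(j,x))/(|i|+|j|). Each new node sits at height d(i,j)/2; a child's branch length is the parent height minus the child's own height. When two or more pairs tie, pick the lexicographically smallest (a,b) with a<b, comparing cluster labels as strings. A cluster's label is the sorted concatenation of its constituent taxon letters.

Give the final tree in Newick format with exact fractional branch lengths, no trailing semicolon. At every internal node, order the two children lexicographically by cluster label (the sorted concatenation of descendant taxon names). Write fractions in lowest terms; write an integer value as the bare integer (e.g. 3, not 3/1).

step 1: merge (P,W) at d=3; branch lengths P→3/2, W→3/2; new cluster PW
  updated: d(A,PW)=31/2, d(F,PW)=18, d(J,PW)=33/2
step 2: merge (A,J) at d=5; branch lengths A→5/2, J→5/2; new cluster AJ
  updated: d(AJ,F)=41/2, d(AJ,PW)=16
step 3: merge (AJ,PW) at d=16; branch lengths AJ→11/2, PW→13/2; new cluster AJPW
  updated: d(AJPW,F)=77/4
step 4: merge (AJPW,F) at d=77/4; branch lengths AJPW→13/8, F→77/8; new cluster AFJPW
final tree: (((A:5/2,J:5/2):11/2,(P:3/2,W:3/2):13/2):13/8,F:77/8)
total length: 125/4

(((A:5/2,J:5/2):11/2,(P:3/2,W:3/2):13/2):13/8,F:77/8)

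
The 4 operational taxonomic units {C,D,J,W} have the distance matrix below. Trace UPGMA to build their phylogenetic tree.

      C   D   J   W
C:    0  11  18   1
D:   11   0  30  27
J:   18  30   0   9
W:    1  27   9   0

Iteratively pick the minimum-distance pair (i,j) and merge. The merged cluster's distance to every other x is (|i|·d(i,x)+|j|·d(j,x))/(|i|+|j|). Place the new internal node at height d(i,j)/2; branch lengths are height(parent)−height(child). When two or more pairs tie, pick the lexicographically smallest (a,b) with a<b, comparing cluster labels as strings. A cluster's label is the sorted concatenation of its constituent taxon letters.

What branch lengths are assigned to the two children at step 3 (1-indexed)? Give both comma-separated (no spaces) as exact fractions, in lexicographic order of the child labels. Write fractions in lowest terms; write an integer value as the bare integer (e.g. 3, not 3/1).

1. join C+W (d=1) ⇒ CW; edges |C|=1/2, |W|=1/2
  updated: d(CW,D)=19, d(CW,J)=27/2
2. join CW+J (d=27/2) ⇒ CJW; edges |CW|=25/4, |J|=27/4
  updated: d(CJW,D)=68/3
3. join CJW+D (d=68/3) ⇒ CDJW; edges |CJW|=55/12, |D|=34/3
final tree: (((C:1/2,W:1/2):25/4,J:27/4):55/12,D:34/3)
total length: 359/12

55/12,34/3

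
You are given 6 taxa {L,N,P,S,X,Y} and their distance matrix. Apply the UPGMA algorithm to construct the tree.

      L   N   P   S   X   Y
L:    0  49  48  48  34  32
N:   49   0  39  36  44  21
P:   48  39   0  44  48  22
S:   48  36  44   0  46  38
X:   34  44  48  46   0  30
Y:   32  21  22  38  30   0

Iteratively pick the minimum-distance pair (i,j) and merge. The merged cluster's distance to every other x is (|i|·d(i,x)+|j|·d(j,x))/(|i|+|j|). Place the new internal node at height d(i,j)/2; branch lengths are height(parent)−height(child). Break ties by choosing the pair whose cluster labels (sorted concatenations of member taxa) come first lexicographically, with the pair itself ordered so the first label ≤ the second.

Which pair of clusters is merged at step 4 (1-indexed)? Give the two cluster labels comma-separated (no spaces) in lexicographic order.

NPY,S

iteration 1: select N,Y (d=21); attach at lengths (21/2, 21/2); label the merged cluster NY
  updated: d(L,NY)=81/2, d(NY,P)=61/2, d(NY,S)=37, d(NY,X)=37
iteration 2: select NY,P (d=61/2); attach at lengths (19/4, 61/4); label the merged cluster NPY
  updated: d(L,NPY)=43, d(NPY,S)=118/3, d(NPY,X)=122/3
iteration 3: select L,X (d=34); attach at lengths (17, 17); label the merged cluster LX
  updated: d(LX,NPY)=251/6, d(LX,S)=47
iteration 4: select NPY,S (d=118/3); attach at lengths (53/12, 59/3); label the merged cluster NPSY
  updated: d(LX,NPSY)=345/8
iteration 5: select LX,NPSY (d=345/8); attach at lengths (73/16, 91/48); label the merged cluster LNPSXY
final tree: ((L:17,X:17):73/16,(((N:21/2,Y:21/2):19/4,P:61/4):53/12,S:59/3):91/48)
total length: 2533/24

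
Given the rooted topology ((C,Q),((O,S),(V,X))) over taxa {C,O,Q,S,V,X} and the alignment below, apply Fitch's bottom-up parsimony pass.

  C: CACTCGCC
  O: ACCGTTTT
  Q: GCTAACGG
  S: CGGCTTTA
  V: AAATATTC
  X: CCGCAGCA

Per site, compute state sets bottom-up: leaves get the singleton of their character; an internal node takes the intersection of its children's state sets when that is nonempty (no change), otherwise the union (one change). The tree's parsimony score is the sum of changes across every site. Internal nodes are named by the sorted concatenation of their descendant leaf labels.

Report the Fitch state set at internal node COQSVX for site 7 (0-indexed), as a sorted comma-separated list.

CQ@0: {C} ∪ {G} = {C,G} (union, +1)
OS@0: {A} ∪ {C} = {A,C} (union, +1)
VX@0: {A} ∪ {C} = {A,C} (union, +1)
OSVX@0: {A,C} ∩ {A,C} = {A,C} (intersection, +0)
COQSVX@0: {C,G} ∩ {A,C} = {C} (intersection, +0)
CQ@1: {A} ∪ {C} = {A,C} (union, +1)
OS@1: {C} ∪ {G} = {C,G} (union, +1)
VX@1: {A} ∪ {C} = {A,C} (union, +1)
OSVX@1: {C,G} ∩ {A,C} = {C} (intersection, +0)
COQSVX@1: {A,C} ∩ {C} = {C} (intersection, +0)
CQ@2: {C} ∪ {T} = {C,T} (union, +1)
OS@2: {C} ∪ {G} = {C,G} (union, +1)
VX@2: {A} ∪ {G} = {A,G} (union, +1)
OSVX@2: {C,G} ∩ {A,G} = {G} (intersection, +0)
COQSVX@2: {C,T} ∪ {G} = {C,G,T} (union, +1)
CQ@3: {T} ∪ {A} = {A,T} (union, +1)
OS@3: {G} ∪ {C} = {C,G} (union, +1)
VX@3: {T} ∪ {C} = {C,T} (union, +1)
OSVX@3: {C,G} ∩ {C,T} = {C} (intersection, +0)
COQSVX@3: {A,T} ∪ {C} = {A,C,T} (union, +1)
CQ@4: {C} ∪ {A} = {A,C} (union, +1)
OS@4: {T} ∩ {T} = {T} (intersection, +0)
VX@4: {A} ∩ {A} = {A} (intersection, +0)
OSVX@4: {T} ∪ {A} = {A,T} (union, +1)
COQSVX@4: {A,C} ∩ {A,T} = {A} (intersection, +0)
CQ@5: {G} ∪ {C} = {C,G} (union, +1)
OS@5: {T} ∩ {T} = {T} (intersection, +0)
VX@5: {T} ∪ {G} = {G,T} (union, +1)
OSVX@5: {T} ∩ {G,T} = {T} (intersection, +0)
COQSVX@5: {C,G} ∪ {T} = {C,G,T} (union, +1)
CQ@6: {C} ∪ {G} = {C,G} (union, +1)
OS@6: {T} ∩ {T} = {T} (intersection, +0)
VX@6: {T} ∪ {C} = {C,T} (union, +1)
OSVX@6: {T} ∩ {C,T} = {T} (intersection, +0)
COQSVX@6: {C,G} ∪ {T} = {C,G,T} (union, +1)
CQ@7: {C} ∪ {G} = {C,G} (union, +1)
OS@7: {T} ∪ {A} = {A,T} (union, +1)
VX@7: {C} ∪ {A} = {A,C} (union, +1)
OSVX@7: {A,T} ∩ {A,C} = {A} (intersection, +0)
COQSVX@7: {C,G} ∪ {A} = {A,C,G} (union, +1)
per-site changes: [3, 3, 4, 4, 2, 3, 3, 4]; total = 26

A,C,G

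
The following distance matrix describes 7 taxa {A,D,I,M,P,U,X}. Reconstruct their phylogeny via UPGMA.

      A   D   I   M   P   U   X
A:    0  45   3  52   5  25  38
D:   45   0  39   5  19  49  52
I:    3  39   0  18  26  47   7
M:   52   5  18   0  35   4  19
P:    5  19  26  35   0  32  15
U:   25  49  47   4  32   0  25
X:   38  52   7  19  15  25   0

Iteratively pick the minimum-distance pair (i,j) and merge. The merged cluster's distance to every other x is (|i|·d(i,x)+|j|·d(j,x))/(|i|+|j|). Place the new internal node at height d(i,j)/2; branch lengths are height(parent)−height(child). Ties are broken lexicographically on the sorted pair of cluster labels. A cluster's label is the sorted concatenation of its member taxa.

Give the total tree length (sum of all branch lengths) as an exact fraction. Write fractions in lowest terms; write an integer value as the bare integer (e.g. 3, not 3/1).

68

1. join A+I (d=3) ⇒ AI; edges |A|=3/2, |I|=3/2
  updated: d(AI,D)=42, d(AI,M)=35, d(AI,P)=31/2, d(AI,U)=36, d(AI,X)=45/2
2. join M+U (d=4) ⇒ MU; edges |M|=2, |U|=2
  updated: d(AI,MU)=71/2, d(D,MU)=27, d(MU,P)=67/2, d(MU,X)=22
3. join P+X (d=15) ⇒ PX; edges |P|=15/2, |X|=15/2
  updated: d(AI,PX)=19, d(D,PX)=71/2, d(MU,PX)=111/4
4. join AI+PX (d=19) ⇒ AIPX; edges |AI|=8, |PX|=2
  updated: d(AIPX,D)=155/4, d(AIPX,MU)=253/8
5. join D+MU (d=27) ⇒ DMU; edges |D|=27/2, |MU|=23/2
  updated: d(AIPX,DMU)=34
6. join AIPX+DMU (d=34) ⇒ ADIMPUX; edges |AIPX|=15/2, |DMU|=7/2
final tree: (((A:3/2,I:3/2):8,(P:15/2,X:15/2):2):15/2,(D:27/2,(M:2,U:2):23/2):7/2)
total length: 68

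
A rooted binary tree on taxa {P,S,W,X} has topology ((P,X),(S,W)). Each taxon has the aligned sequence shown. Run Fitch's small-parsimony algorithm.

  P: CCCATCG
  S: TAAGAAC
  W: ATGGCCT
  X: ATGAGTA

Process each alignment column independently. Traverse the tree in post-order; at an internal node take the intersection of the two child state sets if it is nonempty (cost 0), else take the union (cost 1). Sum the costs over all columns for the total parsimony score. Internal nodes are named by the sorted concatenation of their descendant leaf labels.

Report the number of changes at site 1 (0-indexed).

[col 0] PX: children P:{C}, X:{A} ∪→ {A,C}; cost 1
[col 0] SW: children S:{T}, W:{A} ∪→ {A,T}; cost 1
[col 0] PSWX: children PX:{A,C}, SW:{A,T} ∩→ {A}; cost 0
[col 1] PX: children P:{C}, X:{T} ∪→ {C,T}; cost 1
[col 1] SW: children S:{A}, W:{T} ∪→ {A,T}; cost 1
[col 1] PSWX: children PX:{C,T}, SW:{A,T} ∩→ {T}; cost 0
[col 2] PX: children P:{C}, X:{G} ∪→ {C,G}; cost 1
[col 2] SW: children S:{A}, W:{G} ∪→ {A,G}; cost 1
[col 2] PSWX: children PX:{C,G}, SW:{A,G} ∩→ {G}; cost 0
[col 3] PX: children P:{A}, X:{A} ∩→ {A}; cost 0
[col 3] SW: children S:{G}, W:{G} ∩→ {G}; cost 0
[col 3] PSWX: children PX:{A}, SW:{G} ∪→ {A,G}; cost 1
[col 4] PX: children P:{T}, X:{G} ∪→ {G,T}; cost 1
[col 4] SW: children S:{A}, W:{C} ∪→ {A,C}; cost 1
[col 4] PSWX: children PX:{G,T}, SW:{A,C} ∪→ {A,C,G,T}; cost 1
[col 5] PX: children P:{C}, X:{T} ∪→ {C,T}; cost 1
[col 5] SW: children S:{A}, W:{C} ∪→ {A,C}; cost 1
[col 5] PSWX: children PX:{C,T}, SW:{A,C} ∩→ {C}; cost 0
[col 6] PX: children P:{G}, X:{A} ∪→ {A,G}; cost 1
[col 6] SW: children S:{C}, W:{T} ∪→ {C,T}; cost 1
[col 6] PSWX: children PX:{A,G}, SW:{C,T} ∪→ {A,C,G,T}; cost 1
per-site changes: [2, 2, 2, 1, 3, 2, 3]; total = 15

2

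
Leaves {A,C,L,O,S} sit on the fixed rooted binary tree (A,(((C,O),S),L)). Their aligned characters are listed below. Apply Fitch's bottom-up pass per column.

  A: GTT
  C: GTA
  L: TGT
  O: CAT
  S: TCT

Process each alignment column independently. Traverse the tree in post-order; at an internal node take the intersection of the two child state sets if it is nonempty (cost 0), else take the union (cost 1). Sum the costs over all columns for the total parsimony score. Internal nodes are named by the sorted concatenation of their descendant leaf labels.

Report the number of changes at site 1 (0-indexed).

[col 0] CO: children C:{G}, O:{C} ∪→ {C,G}; cost 1
[col 0] COS: children CO:{C,G}, S:{T} ∪→ {C,G,T}; cost 1
[col 0] CLOS: children COS:{C,G,T}, L:{T} ∩→ {T}; cost 0
[col 0] ACLOS: children A:{G}, CLOS:{T} ∪→ {G,T}; cost 1
[col 1] CO: children C:{T}, O:{A} ∪→ {A,T}; cost 1
[col 1] COS: children CO:{A,T}, S:{C} ∪→ {A,C,T}; cost 1
[col 1] CLOS: children COS:{A,C,T}, L:{G} ∪→ {A,C,G,T}; cost 1
[col 1] ACLOS: children A:{T}, CLOS:{A,C,G,T} ∩→ {T}; cost 0
[col 2] CO: children C:{A}, O:{T} ∪→ {A,T}; cost 1
[col 2] COS: children CO:{A,T}, S:{T} ∩→ {T}; cost 0
[col 2] CLOS: children COS:{T}, L:{T} ∩→ {T}; cost 0
[col 2] ACLOS: children A:{T}, CLOS:{T} ∩→ {T}; cost 0
per-site changes: [3, 3, 1]; total = 7

3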